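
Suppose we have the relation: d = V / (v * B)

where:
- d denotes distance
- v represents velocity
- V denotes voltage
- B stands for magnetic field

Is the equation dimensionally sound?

Yes

d (distance) has dimensions [L].
v (velocity) has dimensions [L T^-1].
V (voltage) has dimensions [I^-1 L^2 M T^-3].
B (magnetic field) has dimensions [I^-1 M T^-2].

Left side: [L]
Right side: [L]

Both sides have the same dimensions, so the equation is dimensionally consistent.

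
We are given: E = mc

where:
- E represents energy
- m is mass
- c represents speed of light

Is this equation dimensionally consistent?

No

E (energy) has dimensions [L^2 M T^-2].
m (mass) has dimensions [M].
c (speed of light) has dimensions [L T^-1].

Left side: [L^2 M T^-2]
Right side: [L M T^-1]

The two sides have different dimensions, so the equation is NOT dimensionally consistent.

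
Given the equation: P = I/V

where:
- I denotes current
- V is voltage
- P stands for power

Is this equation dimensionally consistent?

No

I (current) has dimensions [I].
V (voltage) has dimensions [I^-1 L^2 M T^-3].
P (power) has dimensions [L^2 M T^-3].

Left side: [L^2 M T^-3]
Right side: [I^2 L^-2 M^-1 T^3]

The two sides have different dimensions, so the equation is NOT dimensionally consistent.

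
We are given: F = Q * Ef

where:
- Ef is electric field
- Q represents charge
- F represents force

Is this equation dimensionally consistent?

Yes

Ef (electric field) has dimensions [I^-1 L M T^-3].
Q (charge) has dimensions [I T].
F (force) has dimensions [L M T^-2].

Left side: [L M T^-2]
Right side: [L M T^-2]

Both sides have the same dimensions, so the equation is dimensionally consistent.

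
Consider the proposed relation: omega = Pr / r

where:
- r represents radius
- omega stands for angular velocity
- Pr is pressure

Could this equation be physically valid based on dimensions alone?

No

r (radius) has dimensions [L].
omega (angular velocity) has dimensions [T^-1].
Pr (pressure) has dimensions [L^-1 M T^-2].

Left side: [T^-1]
Right side: [L^-2 M T^-2]

The two sides have different dimensions, so the equation is NOT dimensionally consistent.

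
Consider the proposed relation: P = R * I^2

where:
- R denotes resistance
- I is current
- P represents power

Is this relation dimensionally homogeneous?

Yes

R (resistance) has dimensions [I^-2 L^2 M T^-3].
I (current) has dimensions [I].
P (power) has dimensions [L^2 M T^-3].

Left side: [L^2 M T^-3]
Right side: [L^2 M T^-3]

Both sides have the same dimensions, so the equation is dimensionally consistent.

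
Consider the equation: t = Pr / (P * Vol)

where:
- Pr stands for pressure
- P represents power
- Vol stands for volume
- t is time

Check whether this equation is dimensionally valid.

No

Pr (pressure) has dimensions [L^-1 M T^-2].
P (power) has dimensions [L^2 M T^-3].
Vol (volume) has dimensions [L^3].
t (time) has dimensions [T].

Left side: [T]
Right side: [L^-6 T]

The two sides have different dimensions, so the equation is NOT dimensionally consistent.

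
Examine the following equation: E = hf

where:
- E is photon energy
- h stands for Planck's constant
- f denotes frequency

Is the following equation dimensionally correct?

Yes

E (photon energy) has dimensions [L^2 M T^-2].
h (Planck's constant) has dimensions [L^2 M T^-1].
f (frequency) has dimensions [T^-1].

Left side: [L^2 M T^-2]
Right side: [L^2 M T^-2]

Both sides have the same dimensions, so the equation is dimensionally consistent.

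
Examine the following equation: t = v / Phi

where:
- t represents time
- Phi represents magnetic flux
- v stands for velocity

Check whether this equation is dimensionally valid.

No

t (time) has dimensions [T].
Phi (magnetic flux) has dimensions [I^-1 L^2 M T^-2].
v (velocity) has dimensions [L T^-1].

Left side: [T]
Right side: [I L^-1 M^-1 T]

The two sides have different dimensions, so the equation is NOT dimensionally consistent.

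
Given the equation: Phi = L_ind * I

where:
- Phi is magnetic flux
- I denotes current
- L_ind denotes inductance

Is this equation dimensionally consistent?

Yes

Phi (magnetic flux) has dimensions [I^-1 L^2 M T^-2].
I (current) has dimensions [I].
L_ind (inductance) has dimensions [I^-2 L^2 M T^-2].

Left side: [I^-1 L^2 M T^-2]
Right side: [I^-1 L^2 M T^-2]

Both sides have the same dimensions, so the equation is dimensionally consistent.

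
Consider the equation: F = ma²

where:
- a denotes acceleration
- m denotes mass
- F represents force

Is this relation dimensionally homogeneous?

No

a (acceleration) has dimensions [L T^-2].
m (mass) has dimensions [M].
F (force) has dimensions [L M T^-2].

Left side: [L M T^-2]
Right side: [L^2 M T^-4]

The two sides have different dimensions, so the equation is NOT dimensionally consistent.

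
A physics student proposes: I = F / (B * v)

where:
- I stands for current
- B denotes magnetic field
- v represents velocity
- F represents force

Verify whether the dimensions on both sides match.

No

I (current) has dimensions [I].
B (magnetic field) has dimensions [I^-1 M T^-2].
v (velocity) has dimensions [L T^-1].
F (force) has dimensions [L M T^-2].

Left side: [I]
Right side: [I T]

The two sides have different dimensions, so the equation is NOT dimensionally consistent.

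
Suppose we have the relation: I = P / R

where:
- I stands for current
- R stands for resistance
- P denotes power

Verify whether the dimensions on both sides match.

No

I (current) has dimensions [I].
R (resistance) has dimensions [I^-2 L^2 M T^-3].
P (power) has dimensions [L^2 M T^-3].

Left side: [I]
Right side: [I^2]

The two sides have different dimensions, so the equation is NOT dimensionally consistent.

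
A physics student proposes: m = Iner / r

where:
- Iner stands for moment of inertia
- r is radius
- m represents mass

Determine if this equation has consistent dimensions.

No

Iner (moment of inertia) has dimensions [L^2 M].
r (radius) has dimensions [L].
m (mass) has dimensions [M].

Left side: [M]
Right side: [L M]

The two sides have different dimensions, so the equation is NOT dimensionally consistent.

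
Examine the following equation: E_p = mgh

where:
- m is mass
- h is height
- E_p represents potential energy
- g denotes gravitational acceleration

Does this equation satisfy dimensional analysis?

Yes

m (mass) has dimensions [M].
h (height) has dimensions [L].
E_p (potential energy) has dimensions [L^2 M T^-2].
g (gravitational acceleration) has dimensions [L T^-2].

Left side: [L^2 M T^-2]
Right side: [L^2 M T^-2]

Both sides have the same dimensions, so the equation is dimensionally consistent.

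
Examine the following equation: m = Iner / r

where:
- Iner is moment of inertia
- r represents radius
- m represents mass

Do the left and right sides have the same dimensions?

No

Iner (moment of inertia) has dimensions [L^2 M].
r (radius) has dimensions [L].
m (mass) has dimensions [M].

Left side: [M]
Right side: [L M]

The two sides have different dimensions, so the equation is NOT dimensionally consistent.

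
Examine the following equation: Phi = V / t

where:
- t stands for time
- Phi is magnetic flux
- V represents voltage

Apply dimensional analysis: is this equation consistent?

No

t (time) has dimensions [T].
Phi (magnetic flux) has dimensions [I^-1 L^2 M T^-2].
V (voltage) has dimensions [I^-1 L^2 M T^-3].

Left side: [I^-1 L^2 M T^-2]
Right side: [I^-1 L^2 M T^-4]

The two sides have different dimensions, so the equation is NOT dimensionally consistent.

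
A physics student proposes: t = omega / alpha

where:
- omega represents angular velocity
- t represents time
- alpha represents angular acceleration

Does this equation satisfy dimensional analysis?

Yes

omega (angular velocity) has dimensions [T^-1].
t (time) has dimensions [T].
alpha (angular acceleration) has dimensions [T^-2].

Left side: [T]
Right side: [T]

Both sides have the same dimensions, so the equation is dimensionally consistent.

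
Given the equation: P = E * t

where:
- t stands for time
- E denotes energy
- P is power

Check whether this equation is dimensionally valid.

No

t (time) has dimensions [T].
E (energy) has dimensions [L^2 M T^-2].
P (power) has dimensions [L^2 M T^-3].

Left side: [L^2 M T^-3]
Right side: [L^2 M T^-1]

The two sides have different dimensions, so the equation is NOT dimensionally consistent.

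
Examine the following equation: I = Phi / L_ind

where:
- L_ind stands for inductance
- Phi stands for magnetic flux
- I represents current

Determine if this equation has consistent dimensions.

Yes

L_ind (inductance) has dimensions [I^-2 L^2 M T^-2].
Phi (magnetic flux) has dimensions [I^-1 L^2 M T^-2].
I (current) has dimensions [I].

Left side: [I]
Right side: [I]

Both sides have the same dimensions, so the equation is dimensionally consistent.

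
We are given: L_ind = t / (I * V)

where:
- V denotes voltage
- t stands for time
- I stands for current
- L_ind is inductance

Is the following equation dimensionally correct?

No

V (voltage) has dimensions [I^-1 L^2 M T^-3].
t (time) has dimensions [T].
I (current) has dimensions [I].
L_ind (inductance) has dimensions [I^-2 L^2 M T^-2].

Left side: [I^-2 L^2 M T^-2]
Right side: [L^-2 M^-1 T^4]

The two sides have different dimensions, so the equation is NOT dimensionally consistent.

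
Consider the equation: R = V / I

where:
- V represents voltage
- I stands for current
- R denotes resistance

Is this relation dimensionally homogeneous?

Yes

V (voltage) has dimensions [I^-1 L^2 M T^-3].
I (current) has dimensions [I].
R (resistance) has dimensions [I^-2 L^2 M T^-3].

Left side: [I^-2 L^2 M T^-3]
Right side: [I^-2 L^2 M T^-3]

Both sides have the same dimensions, so the equation is dimensionally consistent.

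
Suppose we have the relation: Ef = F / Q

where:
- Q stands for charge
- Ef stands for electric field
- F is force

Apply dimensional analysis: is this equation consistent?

Yes

Q (charge) has dimensions [I T].
Ef (electric field) has dimensions [I^-1 L M T^-3].
F (force) has dimensions [L M T^-2].

Left side: [I^-1 L M T^-3]
Right side: [I^-1 L M T^-3]

Both sides have the same dimensions, so the equation is dimensionally consistent.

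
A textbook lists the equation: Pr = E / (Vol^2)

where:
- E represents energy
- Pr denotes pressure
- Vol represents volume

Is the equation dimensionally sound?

No

E (energy) has dimensions [L^2 M T^-2].
Pr (pressure) has dimensions [L^-1 M T^-2].
Vol (volume) has dimensions [L^3].

Left side: [L^-1 M T^-2]
Right side: [L^-4 M T^-2]

The two sides have different dimensions, so the equation is NOT dimensionally consistent.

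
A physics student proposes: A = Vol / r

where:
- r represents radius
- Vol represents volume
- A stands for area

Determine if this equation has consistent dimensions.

Yes

r (radius) has dimensions [L].
Vol (volume) has dimensions [L^3].
A (area) has dimensions [L^2].

Left side: [L^2]
Right side: [L^2]

Both sides have the same dimensions, so the equation is dimensionally consistent.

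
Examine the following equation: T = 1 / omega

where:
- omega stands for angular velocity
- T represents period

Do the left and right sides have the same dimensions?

Yes

omega (angular velocity) has dimensions [T^-1].
T (period) has dimensions [T].

Left side: [T]
Right side: [T]

Both sides have the same dimensions, so the equation is dimensionally consistent.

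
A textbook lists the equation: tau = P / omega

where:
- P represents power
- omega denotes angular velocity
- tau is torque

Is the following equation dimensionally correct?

Yes

P (power) has dimensions [L^2 M T^-3].
omega (angular velocity) has dimensions [T^-1].
tau (torque) has dimensions [L^2 M T^-2].

Left side: [L^2 M T^-2]
Right side: [L^2 M T^-2]

Both sides have the same dimensions, so the equation is dimensionally consistent.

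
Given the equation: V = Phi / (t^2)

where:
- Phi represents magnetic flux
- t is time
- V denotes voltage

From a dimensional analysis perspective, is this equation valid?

No

Phi (magnetic flux) has dimensions [I^-1 L^2 M T^-2].
t (time) has dimensions [T].
V (voltage) has dimensions [I^-1 L^2 M T^-3].

Left side: [I^-1 L^2 M T^-3]
Right side: [I^-1 L^2 M T^-4]

The two sides have different dimensions, so the equation is NOT dimensionally consistent.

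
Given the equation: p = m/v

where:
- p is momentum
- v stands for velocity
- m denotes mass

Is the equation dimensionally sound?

No

p (momentum) has dimensions [L M T^-1].
v (velocity) has dimensions [L T^-1].
m (mass) has dimensions [M].

Left side: [L M T^-1]
Right side: [L^-1 M T]

The two sides have different dimensions, so the equation is NOT dimensionally consistent.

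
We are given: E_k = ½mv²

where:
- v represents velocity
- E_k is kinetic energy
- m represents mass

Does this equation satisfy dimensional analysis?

Yes

v (velocity) has dimensions [L T^-1].
E_k (kinetic energy) has dimensions [L^2 M T^-2].
m (mass) has dimensions [M].

Left side: [L^2 M T^-2]
Right side: [L^2 M T^-2]

Both sides have the same dimensions, so the equation is dimensionally consistent.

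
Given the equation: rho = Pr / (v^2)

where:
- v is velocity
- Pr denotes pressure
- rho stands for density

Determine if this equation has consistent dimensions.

Yes

v (velocity) has dimensions [L T^-1].
Pr (pressure) has dimensions [L^-1 M T^-2].
rho (density) has dimensions [L^-3 M].

Left side: [L^-3 M]
Right side: [L^-3 M]

Both sides have the same dimensions, so the equation is dimensionally consistent.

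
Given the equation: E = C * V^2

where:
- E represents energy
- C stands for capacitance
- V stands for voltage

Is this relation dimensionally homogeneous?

Yes

E (energy) has dimensions [L^2 M T^-2].
C (capacitance) has dimensions [I^2 L^-2 M^-1 T^4].
V (voltage) has dimensions [I^-1 L^2 M T^-3].

Left side: [L^2 M T^-2]
Right side: [L^2 M T^-2]

Both sides have the same dimensions, so the equation is dimensionally consistent.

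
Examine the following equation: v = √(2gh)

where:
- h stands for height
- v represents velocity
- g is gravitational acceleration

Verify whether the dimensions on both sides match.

Yes

h (height) has dimensions [L].
v (velocity) has dimensions [L T^-1].
g (gravitational acceleration) has dimensions [L T^-2].

Left side: [L T^-1]
Right side: [L T^-1]

Both sides have the same dimensions, so the equation is dimensionally consistent.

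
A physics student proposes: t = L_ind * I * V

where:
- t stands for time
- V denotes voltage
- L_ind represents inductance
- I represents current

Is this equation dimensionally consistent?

No

t (time) has dimensions [T].
V (voltage) has dimensions [I^-1 L^2 M T^-3].
L_ind (inductance) has dimensions [I^-2 L^2 M T^-2].
I (current) has dimensions [I].

Left side: [T]
Right side: [I^-2 L^4 M^2 T^-5]

The two sides have different dimensions, so the equation is NOT dimensionally consistent.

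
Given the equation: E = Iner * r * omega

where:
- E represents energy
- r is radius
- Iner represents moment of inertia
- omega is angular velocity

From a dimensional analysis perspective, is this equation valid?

No

E (energy) has dimensions [L^2 M T^-2].
r (radius) has dimensions [L].
Iner (moment of inertia) has dimensions [L^2 M].
omega (angular velocity) has dimensions [T^-1].

Left side: [L^2 M T^-2]
Right side: [L^3 M T^-1]

The two sides have different dimensions, so the equation is NOT dimensionally consistent.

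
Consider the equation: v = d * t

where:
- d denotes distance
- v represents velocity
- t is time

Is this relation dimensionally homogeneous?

No

d (distance) has dimensions [L].
v (velocity) has dimensions [L T^-1].
t (time) has dimensions [T].

Left side: [L T^-1]
Right side: [L T]

The two sides have different dimensions, so the equation is NOT dimensionally consistent.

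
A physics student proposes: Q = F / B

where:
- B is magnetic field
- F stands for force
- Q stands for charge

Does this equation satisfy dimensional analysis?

No

B (magnetic field) has dimensions [I^-1 M T^-2].
F (force) has dimensions [L M T^-2].
Q (charge) has dimensions [I T].

Left side: [I T]
Right side: [I L]

The two sides have different dimensions, so the equation is NOT dimensionally consistent.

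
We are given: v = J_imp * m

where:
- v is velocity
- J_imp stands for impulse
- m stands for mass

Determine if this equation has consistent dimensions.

No

v (velocity) has dimensions [L T^-1].
J_imp (impulse) has dimensions [L M T^-1].
m (mass) has dimensions [M].

Left side: [L T^-1]
Right side: [L M^2 T^-1]

The two sides have different dimensions, so the equation is NOT dimensionally consistent.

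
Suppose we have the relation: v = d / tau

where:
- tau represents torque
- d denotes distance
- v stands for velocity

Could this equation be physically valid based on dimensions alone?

No

tau (torque) has dimensions [L^2 M T^-2].
d (distance) has dimensions [L].
v (velocity) has dimensions [L T^-1].

Left side: [L T^-1]
Right side: [L^-1 M^-1 T^2]

The two sides have different dimensions, so the equation is NOT dimensionally consistent.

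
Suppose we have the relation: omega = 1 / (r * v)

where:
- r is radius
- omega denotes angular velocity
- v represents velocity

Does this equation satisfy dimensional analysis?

No

r (radius) has dimensions [L].
omega (angular velocity) has dimensions [T^-1].
v (velocity) has dimensions [L T^-1].

Left side: [T^-1]
Right side: [L^-2 T]

The two sides have different dimensions, so the equation is NOT dimensionally consistent.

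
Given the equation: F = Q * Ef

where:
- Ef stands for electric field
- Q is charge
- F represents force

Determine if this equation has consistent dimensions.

Yes

Ef (electric field) has dimensions [I^-1 L M T^-3].
Q (charge) has dimensions [I T].
F (force) has dimensions [L M T^-2].

Left side: [L M T^-2]
Right side: [L M T^-2]

Both sides have the same dimensions, so the equation is dimensionally consistent.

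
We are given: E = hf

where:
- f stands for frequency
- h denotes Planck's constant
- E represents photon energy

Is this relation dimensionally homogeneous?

Yes

f (frequency) has dimensions [T^-1].
h (Planck's constant) has dimensions [L^2 M T^-1].
E (photon energy) has dimensions [L^2 M T^-2].

Left side: [L^2 M T^-2]
Right side: [L^2 M T^-2]

Both sides have the same dimensions, so the equation is dimensionally consistent.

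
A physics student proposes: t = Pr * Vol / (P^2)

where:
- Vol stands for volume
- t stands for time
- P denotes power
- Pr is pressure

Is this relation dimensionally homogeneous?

No

Vol (volume) has dimensions [L^3].
t (time) has dimensions [T].
P (power) has dimensions [L^2 M T^-3].
Pr (pressure) has dimensions [L^-1 M T^-2].

Left side: [T]
Right side: [L^-2 M^-1 T^4]

The two sides have different dimensions, so the equation is NOT dimensionally consistent.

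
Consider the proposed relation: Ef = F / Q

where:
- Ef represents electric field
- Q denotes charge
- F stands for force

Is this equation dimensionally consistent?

Yes

Ef (electric field) has dimensions [I^-1 L M T^-3].
Q (charge) has dimensions [I T].
F (force) has dimensions [L M T^-2].

Left side: [I^-1 L M T^-3]
Right side: [I^-1 L M T^-3]

Both sides have the same dimensions, so the equation is dimensionally consistent.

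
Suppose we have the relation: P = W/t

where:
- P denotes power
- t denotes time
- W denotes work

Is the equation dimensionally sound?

Yes

P (power) has dimensions [L^2 M T^-3].
t (time) has dimensions [T].
W (work) has dimensions [L^2 M T^-2].

Left side: [L^2 M T^-3]
Right side: [L^2 M T^-3]

Both sides have the same dimensions, so the equation is dimensionally consistent.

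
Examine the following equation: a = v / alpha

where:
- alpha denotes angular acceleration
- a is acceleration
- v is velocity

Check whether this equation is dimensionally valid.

No

alpha (angular acceleration) has dimensions [T^-2].
a (acceleration) has dimensions [L T^-2].
v (velocity) has dimensions [L T^-1].

Left side: [L T^-2]
Right side: [L T]

The two sides have different dimensions, so the equation is NOT dimensionally consistent.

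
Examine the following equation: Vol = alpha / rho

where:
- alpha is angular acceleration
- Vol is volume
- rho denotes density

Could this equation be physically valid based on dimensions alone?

No

alpha (angular acceleration) has dimensions [T^-2].
Vol (volume) has dimensions [L^3].
rho (density) has dimensions [L^-3 M].

Left side: [L^3]
Right side: [L^3 M^-1 T^-2]

The two sides have different dimensions, so the equation is NOT dimensionally consistent.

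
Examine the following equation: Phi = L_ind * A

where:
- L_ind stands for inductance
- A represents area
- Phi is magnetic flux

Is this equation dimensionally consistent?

No

L_ind (inductance) has dimensions [I^-2 L^2 M T^-2].
A (area) has dimensions [L^2].
Phi (magnetic flux) has dimensions [I^-1 L^2 M T^-2].

Left side: [I^-1 L^2 M T^-2]
Right side: [I^-2 L^4 M T^-2]

The two sides have different dimensions, so the equation is NOT dimensionally consistent.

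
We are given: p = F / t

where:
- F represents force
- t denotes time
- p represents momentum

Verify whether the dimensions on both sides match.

No

F (force) has dimensions [L M T^-2].
t (time) has dimensions [T].
p (momentum) has dimensions [L M T^-1].

Left side: [L M T^-1]
Right side: [L M T^-3]

The two sides have different dimensions, so the equation is NOT dimensionally consistent.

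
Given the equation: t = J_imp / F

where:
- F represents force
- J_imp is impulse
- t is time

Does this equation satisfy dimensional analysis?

Yes

F (force) has dimensions [L M T^-2].
J_imp (impulse) has dimensions [L M T^-1].
t (time) has dimensions [T].

Left side: [T]
Right side: [T]

Both sides have the same dimensions, so the equation is dimensionally consistent.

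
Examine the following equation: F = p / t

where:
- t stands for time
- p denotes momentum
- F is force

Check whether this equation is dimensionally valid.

Yes

t (time) has dimensions [T].
p (momentum) has dimensions [L M T^-1].
F (force) has dimensions [L M T^-2].

Left side: [L M T^-2]
Right side: [L M T^-2]

Both sides have the same dimensions, so the equation is dimensionally consistent.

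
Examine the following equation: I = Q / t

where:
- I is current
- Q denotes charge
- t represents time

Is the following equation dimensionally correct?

Yes

I (current) has dimensions [I].
Q (charge) has dimensions [I T].
t (time) has dimensions [T].

Left side: [I]
Right side: [I]

Both sides have the same dimensions, so the equation is dimensionally consistent.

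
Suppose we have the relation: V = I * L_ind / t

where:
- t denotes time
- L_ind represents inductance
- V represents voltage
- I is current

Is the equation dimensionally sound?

Yes

t (time) has dimensions [T].
L_ind (inductance) has dimensions [I^-2 L^2 M T^-2].
V (voltage) has dimensions [I^-1 L^2 M T^-3].
I (current) has dimensions [I].

Left side: [I^-1 L^2 M T^-3]
Right side: [I^-1 L^2 M T^-3]

Both sides have the same dimensions, so the equation is dimensionally consistent.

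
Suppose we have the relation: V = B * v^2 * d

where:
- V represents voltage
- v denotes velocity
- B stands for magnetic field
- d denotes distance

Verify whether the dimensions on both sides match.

No

V (voltage) has dimensions [I^-1 L^2 M T^-3].
v (velocity) has dimensions [L T^-1].
B (magnetic field) has dimensions [I^-1 M T^-2].
d (distance) has dimensions [L].

Left side: [I^-1 L^2 M T^-3]
Right side: [I^-1 L^3 M T^-4]

The two sides have different dimensions, so the equation is NOT dimensionally consistent.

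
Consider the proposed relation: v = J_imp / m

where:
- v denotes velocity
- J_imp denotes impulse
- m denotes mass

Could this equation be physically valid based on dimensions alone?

Yes

v (velocity) has dimensions [L T^-1].
J_imp (impulse) has dimensions [L M T^-1].
m (mass) has dimensions [M].

Left side: [L T^-1]
Right side: [L T^-1]

Both sides have the same dimensions, so the equation is dimensionally consistent.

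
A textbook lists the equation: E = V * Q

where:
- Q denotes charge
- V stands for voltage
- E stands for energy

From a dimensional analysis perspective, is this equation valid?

Yes

Q (charge) has dimensions [I T].
V (voltage) has dimensions [I^-1 L^2 M T^-3].
E (energy) has dimensions [L^2 M T^-2].

Left side: [L^2 M T^-2]
Right side: [L^2 M T^-2]

Both sides have the same dimensions, so the equation is dimensionally consistent.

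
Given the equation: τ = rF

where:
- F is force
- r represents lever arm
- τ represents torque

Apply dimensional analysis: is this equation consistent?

Yes

F (force) has dimensions [L M T^-2].
r (lever arm) has dimensions [L].
τ (torque) has dimensions [L^2 M T^-2].

Left side: [L^2 M T^-2]
Right side: [L^2 M T^-2]

Both sides have the same dimensions, so the equation is dimensionally consistent.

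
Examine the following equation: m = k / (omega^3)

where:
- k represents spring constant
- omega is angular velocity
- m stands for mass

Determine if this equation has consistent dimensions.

No

k (spring constant) has dimensions [M T^-2].
omega (angular velocity) has dimensions [T^-1].
m (mass) has dimensions [M].

Left side: [M]
Right side: [M T]

The two sides have different dimensions, so the equation is NOT dimensionally consistent.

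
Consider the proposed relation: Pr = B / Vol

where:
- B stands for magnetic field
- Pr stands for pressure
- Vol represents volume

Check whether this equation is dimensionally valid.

No

B (magnetic field) has dimensions [I^-1 M T^-2].
Pr (pressure) has dimensions [L^-1 M T^-2].
Vol (volume) has dimensions [L^3].

Left side: [L^-1 M T^-2]
Right side: [I^-1 L^-3 M T^-2]

The two sides have different dimensions, so the equation is NOT dimensionally consistent.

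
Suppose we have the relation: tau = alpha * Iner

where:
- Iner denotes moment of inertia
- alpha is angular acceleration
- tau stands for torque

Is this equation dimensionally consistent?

Yes

Iner (moment of inertia) has dimensions [L^2 M].
alpha (angular acceleration) has dimensions [T^-2].
tau (torque) has dimensions [L^2 M T^-2].

Left side: [L^2 M T^-2]
Right side: [L^2 M T^-2]

Both sides have the same dimensions, so the equation is dimensionally consistent.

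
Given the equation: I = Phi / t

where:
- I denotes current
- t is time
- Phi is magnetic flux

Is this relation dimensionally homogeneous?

No

I (current) has dimensions [I].
t (time) has dimensions [T].
Phi (magnetic flux) has dimensions [I^-1 L^2 M T^-2].

Left side: [I]
Right side: [I^-1 L^2 M T^-3]

The two sides have different dimensions, so the equation is NOT dimensionally consistent.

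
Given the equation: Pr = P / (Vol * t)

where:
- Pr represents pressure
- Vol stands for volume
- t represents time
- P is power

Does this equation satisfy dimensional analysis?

No

Pr (pressure) has dimensions [L^-1 M T^-2].
Vol (volume) has dimensions [L^3].
t (time) has dimensions [T].
P (power) has dimensions [L^2 M T^-3].

Left side: [L^-1 M T^-2]
Right side: [L^-1 M T^-4]

The two sides have different dimensions, so the equation is NOT dimensionally consistent.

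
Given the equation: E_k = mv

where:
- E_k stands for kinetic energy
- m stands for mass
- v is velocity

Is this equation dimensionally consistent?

No

E_k (kinetic energy) has dimensions [L^2 M T^-2].
m (mass) has dimensions [M].
v (velocity) has dimensions [L T^-1].

Left side: [L^2 M T^-2]
Right side: [L M T^-1]

The two sides have different dimensions, so the equation is NOT dimensionally consistent.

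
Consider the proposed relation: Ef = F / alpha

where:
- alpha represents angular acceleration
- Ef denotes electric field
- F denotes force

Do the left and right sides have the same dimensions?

No

alpha (angular acceleration) has dimensions [T^-2].
Ef (electric field) has dimensions [I^-1 L M T^-3].
F (force) has dimensions [L M T^-2].

Left side: [I^-1 L M T^-3]
Right side: [L M]

The two sides have different dimensions, so the equation is NOT dimensionally consistent.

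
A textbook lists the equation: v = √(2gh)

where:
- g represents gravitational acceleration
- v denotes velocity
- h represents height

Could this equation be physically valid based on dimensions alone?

Yes

g (gravitational acceleration) has dimensions [L T^-2].
v (velocity) has dimensions [L T^-1].
h (height) has dimensions [L].

Left side: [L T^-1]
Right side: [L T^-1]

Both sides have the same dimensions, so the equation is dimensionally consistent.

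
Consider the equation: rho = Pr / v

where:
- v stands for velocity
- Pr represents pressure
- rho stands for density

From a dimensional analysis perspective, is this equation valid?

No

v (velocity) has dimensions [L T^-1].
Pr (pressure) has dimensions [L^-1 M T^-2].
rho (density) has dimensions [L^-3 M].

Left side: [L^-3 M]
Right side: [L^-2 M T^-1]

The two sides have different dimensions, so the equation is NOT dimensionally consistent.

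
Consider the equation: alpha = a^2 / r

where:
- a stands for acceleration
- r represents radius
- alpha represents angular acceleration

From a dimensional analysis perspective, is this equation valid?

No

a (acceleration) has dimensions [L T^-2].
r (radius) has dimensions [L].
alpha (angular acceleration) has dimensions [T^-2].

Left side: [T^-2]
Right side: [L T^-4]

The two sides have different dimensions, so the equation is NOT dimensionally consistent.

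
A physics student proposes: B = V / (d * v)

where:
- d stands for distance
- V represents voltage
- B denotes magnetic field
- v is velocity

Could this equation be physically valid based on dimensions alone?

Yes

d (distance) has dimensions [L].
V (voltage) has dimensions [I^-1 L^2 M T^-3].
B (magnetic field) has dimensions [I^-1 M T^-2].
v (velocity) has dimensions [L T^-1].

Left side: [I^-1 M T^-2]
Right side: [I^-1 M T^-2]

Both sides have the same dimensions, so the equation is dimensionally consistent.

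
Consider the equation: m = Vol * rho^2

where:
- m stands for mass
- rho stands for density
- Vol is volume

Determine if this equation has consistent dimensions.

No

m (mass) has dimensions [M].
rho (density) has dimensions [L^-3 M].
Vol (volume) has dimensions [L^3].

Left side: [M]
Right side: [L^-3 M^2]

The two sides have different dimensions, so the equation is NOT dimensionally consistent.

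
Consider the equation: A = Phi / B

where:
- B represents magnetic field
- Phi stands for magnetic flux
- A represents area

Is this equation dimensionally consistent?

Yes

B (magnetic field) has dimensions [I^-1 M T^-2].
Phi (magnetic flux) has dimensions [I^-1 L^2 M T^-2].
A (area) has dimensions [L^2].

Left side: [L^2]
Right side: [L^2]

Both sides have the same dimensions, so the equation is dimensionally consistent.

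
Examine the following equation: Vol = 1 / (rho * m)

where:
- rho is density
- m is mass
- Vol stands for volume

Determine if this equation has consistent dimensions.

No

rho (density) has dimensions [L^-3 M].
m (mass) has dimensions [M].
Vol (volume) has dimensions [L^3].

Left side: [L^3]
Right side: [L^3 M^-2]

The two sides have different dimensions, so the equation is NOT dimensionally consistent.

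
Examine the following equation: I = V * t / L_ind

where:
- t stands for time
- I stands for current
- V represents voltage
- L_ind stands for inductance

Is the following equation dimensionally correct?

Yes

t (time) has dimensions [T].
I (current) has dimensions [I].
V (voltage) has dimensions [I^-1 L^2 M T^-3].
L_ind (inductance) has dimensions [I^-2 L^2 M T^-2].

Left side: [I]
Right side: [I]

Both sides have the same dimensions, so the equation is dimensionally consistent.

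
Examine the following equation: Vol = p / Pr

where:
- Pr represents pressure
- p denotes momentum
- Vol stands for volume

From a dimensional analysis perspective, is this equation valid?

No

Pr (pressure) has dimensions [L^-1 M T^-2].
p (momentum) has dimensions [L M T^-1].
Vol (volume) has dimensions [L^3].

Left side: [L^3]
Right side: [L^2 T]

The two sides have different dimensions, so the equation is NOT dimensionally consistent.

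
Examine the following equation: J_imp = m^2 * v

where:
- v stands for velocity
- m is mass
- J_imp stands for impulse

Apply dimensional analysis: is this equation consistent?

No

v (velocity) has dimensions [L T^-1].
m (mass) has dimensions [M].
J_imp (impulse) has dimensions [L M T^-1].

Left side: [L M T^-1]
Right side: [L M^2 T^-1]

The two sides have different dimensions, so the equation is NOT dimensionally consistent.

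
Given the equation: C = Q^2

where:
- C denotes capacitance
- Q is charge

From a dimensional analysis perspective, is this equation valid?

No

C (capacitance) has dimensions [I^2 L^-2 M^-1 T^4].
Q (charge) has dimensions [I T].

Left side: [I^2 L^-2 M^-1 T^4]
Right side: [I^2 T^2]

The two sides have different dimensions, so the equation is NOT dimensionally consistent.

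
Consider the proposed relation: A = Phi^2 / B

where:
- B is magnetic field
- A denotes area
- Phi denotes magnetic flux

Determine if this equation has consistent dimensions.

No

B (magnetic field) has dimensions [I^-1 M T^-2].
A (area) has dimensions [L^2].
Phi (magnetic flux) has dimensions [I^-1 L^2 M T^-2].

Left side: [L^2]
Right side: [I^-1 L^4 M T^-2]

The two sides have different dimensions, so the equation is NOT dimensionally consistent.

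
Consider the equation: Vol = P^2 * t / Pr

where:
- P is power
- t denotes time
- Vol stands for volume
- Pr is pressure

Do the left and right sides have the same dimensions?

No

P (power) has dimensions [L^2 M T^-3].
t (time) has dimensions [T].
Vol (volume) has dimensions [L^3].
Pr (pressure) has dimensions [L^-1 M T^-2].

Left side: [L^3]
Right side: [L^5 M T^-3]

The two sides have different dimensions, so the equation is NOT dimensionally consistent.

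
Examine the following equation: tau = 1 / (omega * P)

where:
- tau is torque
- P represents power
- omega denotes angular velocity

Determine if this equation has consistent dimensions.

No

tau (torque) has dimensions [L^2 M T^-2].
P (power) has dimensions [L^2 M T^-3].
omega (angular velocity) has dimensions [T^-1].

Left side: [L^2 M T^-2]
Right side: [L^-2 M^-1 T^4]

The two sides have different dimensions, so the equation is NOT dimensionally consistent.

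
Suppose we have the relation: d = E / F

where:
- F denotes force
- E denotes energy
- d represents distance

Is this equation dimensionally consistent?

Yes

F (force) has dimensions [L M T^-2].
E (energy) has dimensions [L^2 M T^-2].
d (distance) has dimensions [L].

Left side: [L]
Right side: [L]

Both sides have the same dimensions, so the equation is dimensionally consistent.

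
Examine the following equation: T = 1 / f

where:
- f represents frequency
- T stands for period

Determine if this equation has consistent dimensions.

Yes

f (frequency) has dimensions [T^-1].
T (period) has dimensions [T].

Left side: [T]
Right side: [T]

Both sides have the same dimensions, so the equation is dimensionally consistent.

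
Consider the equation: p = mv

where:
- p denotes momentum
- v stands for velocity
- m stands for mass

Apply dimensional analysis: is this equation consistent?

Yes

p (momentum) has dimensions [L M T^-1].
v (velocity) has dimensions [L T^-1].
m (mass) has dimensions [M].

Left side: [L M T^-1]
Right side: [L M T^-1]

Both sides have the same dimensions, so the equation is dimensionally consistent.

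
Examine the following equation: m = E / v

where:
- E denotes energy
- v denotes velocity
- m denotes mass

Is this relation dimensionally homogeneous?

No

E (energy) has dimensions [L^2 M T^-2].
v (velocity) has dimensions [L T^-1].
m (mass) has dimensions [M].

Left side: [M]
Right side: [L M T^-1]

The two sides have different dimensions, so the equation is NOT dimensionally consistent.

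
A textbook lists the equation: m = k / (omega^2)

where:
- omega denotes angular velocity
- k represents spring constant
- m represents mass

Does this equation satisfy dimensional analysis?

Yes

omega (angular velocity) has dimensions [T^-1].
k (spring constant) has dimensions [M T^-2].
m (mass) has dimensions [M].

Left side: [M]
Right side: [M]

Both sides have the same dimensions, so the equation is dimensionally consistent.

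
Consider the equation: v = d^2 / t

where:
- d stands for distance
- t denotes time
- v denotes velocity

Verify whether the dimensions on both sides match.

No

d (distance) has dimensions [L].
t (time) has dimensions [T].
v (velocity) has dimensions [L T^-1].

Left side: [L T^-1]
Right side: [L^2 T^-1]

The two sides have different dimensions, so the equation is NOT dimensionally consistent.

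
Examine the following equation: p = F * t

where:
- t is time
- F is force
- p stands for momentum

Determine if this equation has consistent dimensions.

Yes

t (time) has dimensions [T].
F (force) has dimensions [L M T^-2].
p (momentum) has dimensions [L M T^-1].

Left side: [L M T^-1]
Right side: [L M T^-1]

Both sides have the same dimensions, so the equation is dimensionally consistent.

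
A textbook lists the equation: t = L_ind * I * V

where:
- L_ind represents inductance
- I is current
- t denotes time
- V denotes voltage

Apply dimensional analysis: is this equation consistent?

No

L_ind (inductance) has dimensions [I^-2 L^2 M T^-2].
I (current) has dimensions [I].
t (time) has dimensions [T].
V (voltage) has dimensions [I^-1 L^2 M T^-3].

Left side: [T]
Right side: [I^-2 L^4 M^2 T^-5]

The two sides have different dimensions, so the equation is NOT dimensionally consistent.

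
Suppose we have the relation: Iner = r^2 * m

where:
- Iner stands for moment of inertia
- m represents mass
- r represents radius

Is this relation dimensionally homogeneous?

Yes

Iner (moment of inertia) has dimensions [L^2 M].
m (mass) has dimensions [M].
r (radius) has dimensions [L].

Left side: [L^2 M]
Right side: [L^2 M]

Both sides have the same dimensions, so the equation is dimensionally consistent.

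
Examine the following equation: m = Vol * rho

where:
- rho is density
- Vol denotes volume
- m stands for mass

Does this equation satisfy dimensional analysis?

Yes

rho (density) has dimensions [L^-3 M].
Vol (volume) has dimensions [L^3].
m (mass) has dimensions [M].

Left side: [M]
Right side: [M]

Both sides have the same dimensions, so the equation is dimensionally consistent.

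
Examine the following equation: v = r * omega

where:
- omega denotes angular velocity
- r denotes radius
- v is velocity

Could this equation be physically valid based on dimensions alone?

Yes

omega (angular velocity) has dimensions [T^-1].
r (radius) has dimensions [L].
v (velocity) has dimensions [L T^-1].

Left side: [L T^-1]
Right side: [L T^-1]

Both sides have the same dimensions, so the equation is dimensionally consistent.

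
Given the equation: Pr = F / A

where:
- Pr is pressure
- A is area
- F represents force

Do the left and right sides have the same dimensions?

Yes

Pr (pressure) has dimensions [L^-1 M T^-2].
A (area) has dimensions [L^2].
F (force) has dimensions [L M T^-2].

Left side: [L^-1 M T^-2]
Right side: [L^-1 M T^-2]

Both sides have the same dimensions, so the equation is dimensionally consistent.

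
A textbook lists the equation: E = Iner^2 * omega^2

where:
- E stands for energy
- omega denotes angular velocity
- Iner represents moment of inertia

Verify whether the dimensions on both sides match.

No

E (energy) has dimensions [L^2 M T^-2].
omega (angular velocity) has dimensions [T^-1].
Iner (moment of inertia) has dimensions [L^2 M].

Left side: [L^2 M T^-2]
Right side: [L^4 M^2 T^-2]

The two sides have different dimensions, so the equation is NOT dimensionally consistent.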